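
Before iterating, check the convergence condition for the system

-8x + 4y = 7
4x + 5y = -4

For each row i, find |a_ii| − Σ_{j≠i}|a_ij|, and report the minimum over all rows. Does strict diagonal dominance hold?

row 1: |-8| − (4) = 4
row 2: |5| − (4) = 1
minimum over rows = 1 → strictly diagonally dominant (convergence guaranteed)

1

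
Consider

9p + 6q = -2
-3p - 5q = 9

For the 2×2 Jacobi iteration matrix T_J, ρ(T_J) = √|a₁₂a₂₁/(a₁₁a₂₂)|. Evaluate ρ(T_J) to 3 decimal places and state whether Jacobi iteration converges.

0.632

a₁₂a₂₁/(a₁₁a₂₂) = (6)·(-3) / ((9)·(-5)) = 0.400000
ρ = √|0.400000| = √0.400000 = 0.632
ρ < 1, so Jacobi converges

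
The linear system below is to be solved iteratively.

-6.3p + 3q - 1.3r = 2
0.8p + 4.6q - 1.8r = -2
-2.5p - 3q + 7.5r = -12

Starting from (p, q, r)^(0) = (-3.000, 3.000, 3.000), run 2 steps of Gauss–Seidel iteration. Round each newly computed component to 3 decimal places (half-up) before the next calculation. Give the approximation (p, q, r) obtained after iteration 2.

(0.236, -0.935, -1.895)

Iteration 1:
  p = (2 - (3)·3.000 - (-1.3)·3.000) / (-6.3) = 0.492
  q = (-2 - (0.8)·0.492 - (-1.8)·3.000) / (4.6) = 0.654
  r = (-12 - (-2.5)·0.492 - (-3)·0.654) / (7.5) = -1.174
Iteration 2:
  p = (2 - (3)·0.654 - (-1.3)·-1.174) / (-6.3) = 0.236
  q = (-2 - (0.8)·0.236 - (-1.8)·-1.174) / (4.6) = -0.935
  r = (-12 - (-2.5)·0.236 - (-3)·-0.935) / (7.5) = -1.895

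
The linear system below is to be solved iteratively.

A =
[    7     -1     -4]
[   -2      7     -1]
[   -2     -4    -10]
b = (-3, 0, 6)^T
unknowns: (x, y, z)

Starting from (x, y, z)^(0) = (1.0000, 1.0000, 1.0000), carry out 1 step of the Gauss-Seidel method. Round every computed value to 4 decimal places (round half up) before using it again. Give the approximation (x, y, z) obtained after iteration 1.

(0.2857, 0.2245, -0.7469)

Iteration 1:
  x = (-3 - (-1)·1.0000 - (-4)·1.0000) / (7) = 0.2857
  y = (0 - (-2)·0.2857 - (-1)·1.0000) / (7) = 0.2245
  z = (6 - (-2)·0.2857 - (-4)·0.2245) / (-10) = -0.7469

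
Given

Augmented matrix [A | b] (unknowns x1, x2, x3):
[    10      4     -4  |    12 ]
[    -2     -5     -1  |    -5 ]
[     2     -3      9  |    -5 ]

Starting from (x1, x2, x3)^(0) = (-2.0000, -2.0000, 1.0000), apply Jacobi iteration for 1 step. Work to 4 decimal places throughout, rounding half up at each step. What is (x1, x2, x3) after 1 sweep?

Iteration 1:
  x1 = (12 - (4)·-2.0000 - (-4)·1.0000) / (10) = 2.4000
  x2 = (-5 - (-2)·-2.0000 - (-1)·1.0000) / (-5) = 1.6000
  x3 = (-5 - (2)·-2.0000 - (-3)·-2.0000) / (9) = -0.7778

(2.4000, 1.6000, -0.7778)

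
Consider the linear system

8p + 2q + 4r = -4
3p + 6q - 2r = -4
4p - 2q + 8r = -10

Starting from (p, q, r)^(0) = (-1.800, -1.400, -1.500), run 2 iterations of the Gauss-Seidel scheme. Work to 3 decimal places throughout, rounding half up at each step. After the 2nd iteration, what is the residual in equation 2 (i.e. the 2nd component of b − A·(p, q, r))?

-0.351

Iteration 1:
  p = (-4 - (2)·-1.400 - (4)·-1.500) / (8) = 0.600
  q = (-4 - (3)·0.600 - (-2)·-1.500) / (6) = -1.467
  r = (-10 - (4)·0.600 - (-2)·-1.467) / (8) = -1.917
Iteration 2:
  p = (-4 - (2)·-1.467 - (4)·-1.917) / (8) = 0.825
  q = (-4 - (3)·0.825 - (-2)·-1.917) / (6) = -1.718
  r = (-10 - (4)·0.825 - (-2)·-1.718) / (8) = -2.092
Residual b − A·x = (1.204, -0.351, 0.000)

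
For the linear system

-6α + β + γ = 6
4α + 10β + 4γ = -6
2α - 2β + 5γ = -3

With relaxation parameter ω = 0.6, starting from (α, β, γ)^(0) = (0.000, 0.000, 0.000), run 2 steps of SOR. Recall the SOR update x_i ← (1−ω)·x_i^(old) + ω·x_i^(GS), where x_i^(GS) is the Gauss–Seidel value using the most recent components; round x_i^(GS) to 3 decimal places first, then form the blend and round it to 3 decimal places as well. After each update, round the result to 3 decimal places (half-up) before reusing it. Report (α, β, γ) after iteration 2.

(-0.889, -0.169, -0.294)

Iteration 1:
  α: GS value = (6 - (1)·0.000 - (1)·0.000) / (-6) = -1.000;  α ← (1−ω)·0.000 + ω·-1.000 = -0.600
  β: GS value = (-6 - (4)·-0.600 - (4)·0.000) / (10) = -0.360;  β ← (1−ω)·0.000 + ω·-0.360 = -0.216
  γ: GS value = (-3 - (2)·-0.600 - (-2)·-0.216) / (5) = -0.446;  γ ← (1−ω)·0.000 + ω·-0.446 = -0.268
Iteration 2:
  α: GS value = (6 - (1)·-0.216 - (1)·-0.268) / (-6) = -1.081;  α ← (1−ω)·-0.600 + ω·-1.081 = -0.889
  β: GS value = (-6 - (4)·-0.889 - (4)·-0.268) / (10) = -0.137;  β ← (1−ω)·-0.216 + ω·-0.137 = -0.169
  γ: GS value = (-3 - (2)·-0.889 - (-2)·-0.169) / (5) = -0.312;  γ ← (1−ω)·-0.268 + ω·-0.312 = -0.294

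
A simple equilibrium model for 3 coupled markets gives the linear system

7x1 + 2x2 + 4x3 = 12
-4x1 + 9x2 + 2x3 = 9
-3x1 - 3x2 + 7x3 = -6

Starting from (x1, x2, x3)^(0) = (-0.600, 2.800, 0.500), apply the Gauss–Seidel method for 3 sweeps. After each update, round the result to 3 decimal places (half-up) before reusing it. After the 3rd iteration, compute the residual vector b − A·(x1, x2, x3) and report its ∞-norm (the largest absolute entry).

1.984

Iteration 1:
  x1 = (12 - (2)·2.800 - (4)·0.500) / (7) = 0.629
  x2 = (9 - (-4)·0.629 - (2)·0.500) / (9) = 1.168
  x3 = (-6 - (-3)·0.629 - (-3)·1.168) / (7) = -0.087
Iteration 2:
  x1 = (12 - (2)·1.168 - (4)·-0.087) / (7) = 1.430
  x2 = (9 - (-4)·1.430 - (2)·-0.087) / (9) = 1.655
  x3 = (-6 - (-3)·1.430 - (-3)·1.655) / (7) = 0.465
Iteration 3:
  x1 = (12 - (2)·1.655 - (4)·0.465) / (7) = 0.976
  x2 = (9 - (-4)·0.976 - (2)·0.465) / (9) = 1.330
  x3 = (-6 - (-3)·0.976 - (-3)·1.330) / (7) = 0.131
Residual b − A·x = (1.984, 0.672, 0.001); ∞-norm = 1.984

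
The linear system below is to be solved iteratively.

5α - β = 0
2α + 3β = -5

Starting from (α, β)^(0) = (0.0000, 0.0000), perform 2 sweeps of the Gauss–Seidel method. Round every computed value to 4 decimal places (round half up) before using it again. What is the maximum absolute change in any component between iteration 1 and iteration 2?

0.3333

Iteration 1:
  α = (0 - (-1)·0.0000) / (5) = 0.0000
  β = (-5 - (2)·0.0000) / (3) = -1.6667
Iteration 2:
  α = (0 - (-1)·-1.6667) / (5) = -0.3333
  β = (-5 - (2)·-0.3333) / (3) = -1.4445
Change: (-0.3333, 0.2222) → max |·| = 0.3333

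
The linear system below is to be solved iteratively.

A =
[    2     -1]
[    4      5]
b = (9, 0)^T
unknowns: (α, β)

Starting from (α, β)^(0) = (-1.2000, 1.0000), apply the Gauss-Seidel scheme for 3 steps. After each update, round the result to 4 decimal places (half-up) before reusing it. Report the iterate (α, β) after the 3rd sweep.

(3.5000, -2.8000)

Iteration 1:
  α = (9 - (-1)·1.0000) / (2) = 5.0000
  β = (0 - (4)·5.0000) / (5) = -4.0000
Iteration 2:
  α = (9 - (-1)·-4.0000) / (2) = 2.5000
  β = (0 - (4)·2.5000) / (5) = -2.0000
Iteration 3:
  α = (9 - (-1)·-2.0000) / (2) = 3.5000
  β = (0 - (4)·3.5000) / (5) = -2.8000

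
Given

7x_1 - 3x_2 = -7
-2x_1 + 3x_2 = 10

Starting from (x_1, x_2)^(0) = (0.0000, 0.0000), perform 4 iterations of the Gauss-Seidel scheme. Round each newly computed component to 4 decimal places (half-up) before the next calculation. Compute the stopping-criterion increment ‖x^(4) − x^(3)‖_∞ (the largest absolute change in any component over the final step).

Iteration 1:
  x_1 = (-7 - (-3)·0.0000) / (7) = -1.0000
  x_2 = (10 - (-2)·-1.0000) / (3) = 2.6667
Iteration 2:
  x_1 = (-7 - (-3)·2.6667) / (7) = 0.1429
  x_2 = (10 - (-2)·0.1429) / (3) = 3.4286
Iteration 3:
  x_1 = (-7 - (-3)·3.4286) / (7) = 0.4694
  x_2 = (10 - (-2)·0.4694) / (3) = 3.6463
Iteration 4:
  x_1 = (-7 - (-3)·3.6463) / (7) = 0.5627
  x_2 = (10 - (-2)·0.5627) / (3) = 3.7085
Change: (0.0933, 0.0622) → max |·| = 0.0933

0.0933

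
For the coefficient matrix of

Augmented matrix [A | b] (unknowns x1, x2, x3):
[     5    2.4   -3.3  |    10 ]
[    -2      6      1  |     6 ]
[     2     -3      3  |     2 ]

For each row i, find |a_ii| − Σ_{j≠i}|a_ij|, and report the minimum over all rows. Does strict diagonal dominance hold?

-2

row 1: |5| − (2.4+3.3) = -0.7
row 2: |6| − (2+1) = 3
row 3: |3| − (2+3) = -2
minimum over rows = -2 → not strictly diagonally dominant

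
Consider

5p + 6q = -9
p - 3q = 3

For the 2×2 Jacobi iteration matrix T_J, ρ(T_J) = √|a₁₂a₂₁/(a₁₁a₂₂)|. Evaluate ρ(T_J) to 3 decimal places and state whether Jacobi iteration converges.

0.632

a₁₂a₂₁/(a₁₁a₂₂) = (6)·(1) / ((5)·(-3)) = -0.400000
ρ = √|-0.400000| = √0.400000 = 0.632
ρ < 1, so Jacobi converges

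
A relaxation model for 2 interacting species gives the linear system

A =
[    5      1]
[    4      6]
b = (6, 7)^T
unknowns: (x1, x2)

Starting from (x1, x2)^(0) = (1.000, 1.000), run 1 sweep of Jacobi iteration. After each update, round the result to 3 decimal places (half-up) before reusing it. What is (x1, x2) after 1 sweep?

(1.000, 0.500)

Iteration 1:
  x1 = (6 - (1)·1.000) / (5) = 1.000
  x2 = (7 - (4)·1.000) / (6) = 0.500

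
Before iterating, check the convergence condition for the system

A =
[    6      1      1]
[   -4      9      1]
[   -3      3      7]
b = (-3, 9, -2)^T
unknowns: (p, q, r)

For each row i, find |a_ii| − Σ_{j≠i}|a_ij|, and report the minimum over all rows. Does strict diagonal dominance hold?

row 1: |6| − (1+1) = 4
row 2: |9| − (4+1) = 4
row 3: |7| − (3+3) = 1
minimum over rows = 1 → strictly diagonally dominant (convergence guaranteed)

1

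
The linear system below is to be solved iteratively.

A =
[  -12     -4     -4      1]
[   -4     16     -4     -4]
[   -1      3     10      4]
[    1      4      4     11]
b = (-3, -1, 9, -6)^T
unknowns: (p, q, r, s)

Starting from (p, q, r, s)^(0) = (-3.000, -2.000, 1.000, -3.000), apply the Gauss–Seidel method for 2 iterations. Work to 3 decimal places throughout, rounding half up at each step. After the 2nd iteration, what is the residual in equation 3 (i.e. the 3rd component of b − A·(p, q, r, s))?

Iteration 1:
  p = (-3 - (-4)·-2.000 - (-4)·1.000 - (1)·-3.000) / (-12) = 0.333
  q = (-1 - (-4)·0.333 - (-4)·1.000 - (-4)·-3.000) / (16) = -0.479
  r = (9 - (-1)·0.333 - (3)·-0.479 - (4)·-3.000) / (10) = 2.277
  s = (-6 - (1)·0.333 - (4)·-0.479 - (4)·2.277) / (11) = -1.230
Iteration 2:
  p = (-3 - (-4)·-0.479 - (-4)·2.277 - (1)·-1.230) / (-12) = -0.452
  q = (-1 - (-4)·-0.452 - (-4)·2.277 - (-4)·-1.230) / (16) = 0.086
  r = (9 - (-1)·-0.452 - (3)·0.086 - (4)·-1.230) / (10) = 1.321
  s = (-6 - (1)·-0.452 - (4)·0.086 - (4)·1.321) / (11) = -1.016
Residual b − A·x = (-1.780, -2.964, -0.856, 0.000)

-0.856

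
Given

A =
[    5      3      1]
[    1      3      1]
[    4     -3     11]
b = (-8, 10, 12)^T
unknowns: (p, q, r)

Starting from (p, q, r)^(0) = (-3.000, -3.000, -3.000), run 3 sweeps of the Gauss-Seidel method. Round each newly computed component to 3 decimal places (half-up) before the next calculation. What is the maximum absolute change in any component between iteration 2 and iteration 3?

Iteration 1:
  p = (-8 - (3)·-3.000 - (1)·-3.000) / (5) = 0.800
  q = (10 - (1)·0.800 - (1)·-3.000) / (3) = 4.067
  r = (12 - (4)·0.800 - (-3)·4.067) / (11) = 1.909
Iteration 2:
  p = (-8 - (3)·4.067 - (1)·1.909) / (5) = -4.422
  q = (10 - (1)·-4.422 - (1)·1.909) / (3) = 4.171
  r = (12 - (4)·-4.422 - (-3)·4.171) / (11) = 3.836
Iteration 3:
  p = (-8 - (3)·4.171 - (1)·3.836) / (5) = -4.870
  q = (10 - (1)·-4.870 - (1)·3.836) / (3) = 3.678
  r = (12 - (4)·-4.870 - (-3)·3.678) / (11) = 3.865
Change: (-0.448, -0.493, 0.029) → max |·| = 0.493

0.493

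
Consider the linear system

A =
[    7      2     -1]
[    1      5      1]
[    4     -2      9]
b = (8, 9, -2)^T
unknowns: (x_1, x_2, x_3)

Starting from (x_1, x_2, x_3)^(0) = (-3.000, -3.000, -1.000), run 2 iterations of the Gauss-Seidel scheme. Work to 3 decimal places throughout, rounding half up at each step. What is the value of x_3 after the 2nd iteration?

-0.075

Iteration 1:
  x_1 = (8 - (2)·-3.000 - (-1)·-1.000) / (7) = 1.857
  x_2 = (9 - (1)·1.857 - (1)·-1.000) / (5) = 1.629
  x_3 = (-2 - (4)·1.857 - (-2)·1.629) / (9) = -0.686
Iteration 2:
  x_1 = (8 - (2)·1.629 - (-1)·-0.686) / (7) = 0.579
  x_2 = (9 - (1)·0.579 - (1)·-0.686) / (5) = 1.821
  x_3 = (-2 - (4)·0.579 - (-2)·1.821) / (9) = -0.075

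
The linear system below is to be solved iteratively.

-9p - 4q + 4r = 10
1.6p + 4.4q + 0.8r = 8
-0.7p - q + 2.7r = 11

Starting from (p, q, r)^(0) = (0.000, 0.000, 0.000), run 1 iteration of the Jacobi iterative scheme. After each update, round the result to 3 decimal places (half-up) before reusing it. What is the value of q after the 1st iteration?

Iteration 1:
  p = (10 - (-4)·0.000 - (4)·0.000) / (-9) = -1.111
  q = (8 - (1.6)·0.000 - (0.8)·0.000) / (4.4) = 1.818
  r = (11 - (-0.7)·0.000 - (-1)·0.000) / (2.7) = 4.074

1.818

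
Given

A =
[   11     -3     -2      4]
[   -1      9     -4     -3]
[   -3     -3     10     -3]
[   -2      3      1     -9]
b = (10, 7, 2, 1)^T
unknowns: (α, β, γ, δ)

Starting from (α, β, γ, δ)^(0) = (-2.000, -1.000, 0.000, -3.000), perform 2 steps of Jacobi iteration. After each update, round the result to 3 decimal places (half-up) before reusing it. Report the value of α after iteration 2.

Iteration 1:
  α = (10 - (-3)·-1.000 - (-2)·0.000 - (4)·-3.000) / (11) = 1.727
  β = (7 - (-1)·-2.000 - (-4)·0.000 - (-3)·-3.000) / (9) = -0.444
  γ = (2 - (-3)·-2.000 - (-3)·-1.000 - (-3)·-3.000) / (10) = -1.600
  δ = (1 - (-2)·-2.000 - (3)·-1.000 - (1)·0.000) / (-9) = 0.000
Iteration 2:
  α = (10 - (-3)·-0.444 - (-2)·-1.600 - (4)·0.000) / (11) = 0.497
  β = (7 - (-1)·1.727 - (-4)·-1.600 - (-3)·0.000) / (9) = 0.259
  γ = (2 - (-3)·1.727 - (-3)·-0.444 - (-3)·0.000) / (10) = 0.585
  δ = (1 - (-2)·1.727 - (3)·-0.444 - (1)·-1.600) / (-9) = -0.821

0.497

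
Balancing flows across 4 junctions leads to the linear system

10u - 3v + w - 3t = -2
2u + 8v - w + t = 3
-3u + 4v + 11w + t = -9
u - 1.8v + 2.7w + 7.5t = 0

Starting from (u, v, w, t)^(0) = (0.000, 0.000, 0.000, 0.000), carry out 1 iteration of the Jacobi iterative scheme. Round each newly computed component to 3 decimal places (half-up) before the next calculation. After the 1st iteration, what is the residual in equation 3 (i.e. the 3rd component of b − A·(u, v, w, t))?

-2.102

Iteration 1:
  u = (-2 - (-3)·0.000 - (1)·0.000 - (-3)·0.000) / (10) = -0.200
  v = (3 - (2)·0.000 - (-1)·0.000 - (1)·0.000) / (8) = 0.375
  w = (-9 - (-3)·0.000 - (4)·0.000 - (1)·0.000) / (11) = -0.818
  t = (0 - (1)·0.000 - (-1.8)·0.000 - (2.7)·0.000) / (7.5) = 0.000
Residual b − A·x = (1.943, -0.418, -2.102, 3.084)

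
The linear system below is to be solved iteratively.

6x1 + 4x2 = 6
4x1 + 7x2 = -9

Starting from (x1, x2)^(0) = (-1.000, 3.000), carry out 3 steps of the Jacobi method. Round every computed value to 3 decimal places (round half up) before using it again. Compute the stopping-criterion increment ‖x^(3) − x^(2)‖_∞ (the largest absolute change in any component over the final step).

Iteration 1:
  x1 = (6 - (4)·3.000) / (6) = -1.000
  x2 = (-9 - (4)·-1.000) / (7) = -0.714
Iteration 2:
  x1 = (6 - (4)·-0.714) / (6) = 1.476
  x2 = (-9 - (4)·-1.000) / (7) = -0.714
Iteration 3:
  x1 = (6 - (4)·-0.714) / (6) = 1.476
  x2 = (-9 - (4)·1.476) / (7) = -2.129
Change: (0.000, -1.415) → max |·| = 1.415

1.415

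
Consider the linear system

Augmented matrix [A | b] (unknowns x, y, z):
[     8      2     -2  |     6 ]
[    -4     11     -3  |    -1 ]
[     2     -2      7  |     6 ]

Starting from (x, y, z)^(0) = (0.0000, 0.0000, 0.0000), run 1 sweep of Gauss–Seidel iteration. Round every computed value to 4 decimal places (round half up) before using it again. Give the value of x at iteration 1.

0.7500

Iteration 1:
  x = (6 - (2)·0.0000 - (-2)·0.0000) / (8) = 0.7500
  y = (-1 - (-4)·0.7500 - (-3)·0.0000) / (11) = 0.1818
  z = (6 - (2)·0.7500 - (-2)·0.1818) / (7) = 0.6948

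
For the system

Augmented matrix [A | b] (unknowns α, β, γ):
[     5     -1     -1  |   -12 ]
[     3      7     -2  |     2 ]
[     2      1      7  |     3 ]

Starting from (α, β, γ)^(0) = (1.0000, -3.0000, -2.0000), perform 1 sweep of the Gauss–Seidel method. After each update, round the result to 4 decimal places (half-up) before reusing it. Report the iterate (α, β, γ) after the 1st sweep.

Iteration 1:
  α = (-12 - (-1)·-3.0000 - (-1)·-2.0000) / (5) = -3.4000
  β = (2 - (3)·-3.4000 - (-2)·-2.0000) / (7) = 1.1714
  γ = (3 - (2)·-3.4000 - (1)·1.1714) / (7) = 1.2327

(-3.4000, 1.1714, 1.2327)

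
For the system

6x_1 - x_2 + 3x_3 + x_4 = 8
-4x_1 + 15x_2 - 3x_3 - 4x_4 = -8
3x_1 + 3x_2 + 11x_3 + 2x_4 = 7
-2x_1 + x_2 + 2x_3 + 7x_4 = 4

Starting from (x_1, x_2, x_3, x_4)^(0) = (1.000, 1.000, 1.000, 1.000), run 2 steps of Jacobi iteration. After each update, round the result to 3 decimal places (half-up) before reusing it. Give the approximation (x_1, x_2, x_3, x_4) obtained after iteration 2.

(1.341, -0.215, 0.277, 0.807)

Iteration 1:
  x_1 = (8 - (-1)·1.000 - (3)·1.000 - (1)·1.000) / (6) = 0.833
  x_2 = (-8 - (-4)·1.000 - (-3)·1.000 - (-4)·1.000) / (15) = 0.200
  x_3 = (7 - (3)·1.000 - (3)·1.000 - (2)·1.000) / (11) = -0.091
  x_4 = (4 - (-2)·1.000 - (1)·1.000 - (2)·1.000) / (7) = 0.429
Iteration 2:
  x_1 = (8 - (-1)·0.200 - (3)·-0.091 - (1)·0.429) / (6) = 1.341
  x_2 = (-8 - (-4)·0.833 - (-3)·-0.091 - (-4)·0.429) / (15) = -0.215
  x_3 = (7 - (3)·0.833 - (3)·0.200 - (2)·0.429) / (11) = 0.277
  x_4 = (4 - (-2)·0.833 - (1)·0.200 - (2)·-0.091) / (7) = 0.807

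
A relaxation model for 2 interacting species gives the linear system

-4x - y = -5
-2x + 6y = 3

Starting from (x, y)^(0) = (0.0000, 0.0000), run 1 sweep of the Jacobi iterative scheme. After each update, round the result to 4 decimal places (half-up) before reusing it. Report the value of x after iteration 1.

Iteration 1:
  x = (-5 - (-1)·0.0000) / (-4) = 1.2500
  y = (3 - (-2)·0.0000) / (6) = 0.5000

1.2500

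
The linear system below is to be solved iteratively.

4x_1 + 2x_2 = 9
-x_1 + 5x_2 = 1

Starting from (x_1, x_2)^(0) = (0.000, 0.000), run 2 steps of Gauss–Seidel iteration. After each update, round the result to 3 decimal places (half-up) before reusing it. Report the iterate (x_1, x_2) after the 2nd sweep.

(1.925, 0.585)

Iteration 1:
  x_1 = (9 - (2)·0.000) / (4) = 2.250
  x_2 = (1 - (-1)·2.250) / (5) = 0.650
Iteration 2:
  x_1 = (9 - (2)·0.650) / (4) = 1.925
  x_2 = (1 - (-1)·1.925) / (5) = 0.585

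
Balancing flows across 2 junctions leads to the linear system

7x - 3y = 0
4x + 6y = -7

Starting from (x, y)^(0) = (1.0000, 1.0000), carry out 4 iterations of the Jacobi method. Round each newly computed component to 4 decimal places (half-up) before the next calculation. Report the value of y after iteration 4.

Iteration 1:
  x = (0 - (-3)·1.0000) / (7) = 0.4286
  y = (-7 - (4)·1.0000) / (6) = -1.8333
Iteration 2:
  x = (0 - (-3)·-1.8333) / (7) = -0.7857
  y = (-7 - (4)·0.4286) / (6) = -1.4524
Iteration 3:
  x = (0 - (-3)·-1.4524) / (7) = -0.6225
  y = (-7 - (4)·-0.7857) / (6) = -0.6429
Iteration 4:
  x = (0 - (-3)·-0.6429) / (7) = -0.2755
  y = (-7 - (4)·-0.6225) / (6) = -0.7517

-0.7517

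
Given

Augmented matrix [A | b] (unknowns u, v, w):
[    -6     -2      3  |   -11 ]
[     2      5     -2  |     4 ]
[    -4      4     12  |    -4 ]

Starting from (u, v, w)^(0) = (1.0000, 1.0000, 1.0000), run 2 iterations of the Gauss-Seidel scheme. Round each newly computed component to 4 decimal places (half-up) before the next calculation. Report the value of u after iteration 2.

1.8000

Iteration 1:
  u = (-11 - (-2)·1.0000 - (3)·1.0000) / (-6) = 2.0000
  v = (4 - (2)·2.0000 - (-2)·1.0000) / (5) = 0.4000
  w = (-4 - (-4)·2.0000 - (4)·0.4000) / (12) = 0.2000
Iteration 2:
  u = (-11 - (-2)·0.4000 - (3)·0.2000) / (-6) = 1.8000
  v = (4 - (2)·1.8000 - (-2)·0.2000) / (5) = 0.1600
  w = (-4 - (-4)·1.8000 - (4)·0.1600) / (12) = 0.2133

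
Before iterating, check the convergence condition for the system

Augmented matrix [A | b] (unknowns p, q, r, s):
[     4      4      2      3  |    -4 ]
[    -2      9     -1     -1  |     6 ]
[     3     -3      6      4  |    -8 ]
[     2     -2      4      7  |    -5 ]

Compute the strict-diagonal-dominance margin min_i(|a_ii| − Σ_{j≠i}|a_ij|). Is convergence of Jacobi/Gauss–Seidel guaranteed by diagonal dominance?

-5

row 1: |4| − (4+2+3) = -5
row 2: |9| − (2+1+1) = 5
row 3: |6| − (3+3+4) = -4
row 4: |7| − (2+2+4) = -1
minimum over rows = -5 → not strictly diagonally dominant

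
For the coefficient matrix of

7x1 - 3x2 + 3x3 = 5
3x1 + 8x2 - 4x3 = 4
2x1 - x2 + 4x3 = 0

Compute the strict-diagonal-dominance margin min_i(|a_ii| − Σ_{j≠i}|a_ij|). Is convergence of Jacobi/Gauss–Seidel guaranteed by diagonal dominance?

row 1: |7| − (3+3) = 1
row 2: |8| − (3+4) = 1
row 3: |4| − (2+1) = 1
minimum over rows = 1 → strictly diagonally dominant (convergence guaranteed)

1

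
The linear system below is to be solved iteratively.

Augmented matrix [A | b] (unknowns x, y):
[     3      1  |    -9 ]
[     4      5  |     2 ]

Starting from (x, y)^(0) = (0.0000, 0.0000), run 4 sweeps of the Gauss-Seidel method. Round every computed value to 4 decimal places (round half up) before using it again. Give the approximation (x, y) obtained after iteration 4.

(-4.2486, 3.7989)

Iteration 1:
  x = (-9 - (1)·0.0000) / (3) = -3.0000
  y = (2 - (4)·-3.0000) / (5) = 2.8000
Iteration 2:
  x = (-9 - (1)·2.8000) / (3) = -3.9333
  y = (2 - (4)·-3.9333) / (5) = 3.5466
Iteration 3:
  x = (-9 - (1)·3.5466) / (3) = -4.1822
  y = (2 - (4)·-4.1822) / (5) = 3.7458
Iteration 4:
  x = (-9 - (1)·3.7458) / (3) = -4.2486
  y = (2 - (4)·-4.2486) / (5) = 3.7989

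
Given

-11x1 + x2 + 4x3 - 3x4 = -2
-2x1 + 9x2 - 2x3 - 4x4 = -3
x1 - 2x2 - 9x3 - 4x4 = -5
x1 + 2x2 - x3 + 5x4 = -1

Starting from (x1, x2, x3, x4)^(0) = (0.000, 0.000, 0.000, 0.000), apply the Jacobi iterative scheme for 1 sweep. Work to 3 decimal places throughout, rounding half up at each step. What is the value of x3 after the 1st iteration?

0.556

Iteration 1:
  x1 = (-2 - (1)·0.000 - (4)·0.000 - (-3)·0.000) / (-11) = 0.182
  x2 = (-3 - (-2)·0.000 - (-2)·0.000 - (-4)·0.000) / (9) = -0.333
  x3 = (-5 - (1)·0.000 - (-2)·0.000 - (-4)·0.000) / (-9) = 0.556
  x4 = (-1 - (1)·0.000 - (2)·0.000 - (-1)·0.000) / (5) = -0.200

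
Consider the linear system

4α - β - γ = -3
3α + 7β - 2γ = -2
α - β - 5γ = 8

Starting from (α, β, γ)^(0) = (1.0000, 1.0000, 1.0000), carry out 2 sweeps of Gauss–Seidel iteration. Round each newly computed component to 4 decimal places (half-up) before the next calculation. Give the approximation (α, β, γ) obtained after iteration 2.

Iteration 1:
  α = (-3 - (-1)·1.0000 - (-1)·1.0000) / (4) = -0.2500
  β = (-2 - (3)·-0.2500 - (-2)·1.0000) / (7) = 0.1071
  γ = (8 - (1)·-0.2500 - (-1)·0.1071) / (-5) = -1.6714
Iteration 2:
  α = (-3 - (-1)·0.1071 - (-1)·-1.6714) / (4) = -1.1411
  β = (-2 - (3)·-1.1411 - (-2)·-1.6714) / (7) = -0.2742
  γ = (8 - (1)·-1.1411 - (-1)·-0.2742) / (-5) = -1.7734

(-1.1411, -0.2742, -1.7734)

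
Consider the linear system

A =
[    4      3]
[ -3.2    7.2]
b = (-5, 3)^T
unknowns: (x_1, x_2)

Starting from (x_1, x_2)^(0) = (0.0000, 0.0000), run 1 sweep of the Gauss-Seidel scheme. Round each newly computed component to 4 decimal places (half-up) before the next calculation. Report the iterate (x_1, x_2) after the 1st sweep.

(-1.2500, -0.1389)

Iteration 1:
  x_1 = (-5 - (3)·0.0000) / (4) = -1.2500
  x_2 = (3 - (-3.2)·-1.2500) / (7.2) = -0.1389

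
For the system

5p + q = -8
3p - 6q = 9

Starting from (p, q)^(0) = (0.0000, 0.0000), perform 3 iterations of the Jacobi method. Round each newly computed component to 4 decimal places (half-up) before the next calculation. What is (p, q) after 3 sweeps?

(-1.1400, -2.1500)

Iteration 1:
  p = (-8 - (1)·0.0000) / (5) = -1.6000
  q = (9 - (3)·0.0000) / (-6) = -1.5000
Iteration 2:
  p = (-8 - (1)·-1.5000) / (5) = -1.3000
  q = (9 - (3)·-1.6000) / (-6) = -2.3000
Iteration 3:
  p = (-8 - (1)·-2.3000) / (5) = -1.1400
  q = (9 - (3)·-1.3000) / (-6) = -2.1500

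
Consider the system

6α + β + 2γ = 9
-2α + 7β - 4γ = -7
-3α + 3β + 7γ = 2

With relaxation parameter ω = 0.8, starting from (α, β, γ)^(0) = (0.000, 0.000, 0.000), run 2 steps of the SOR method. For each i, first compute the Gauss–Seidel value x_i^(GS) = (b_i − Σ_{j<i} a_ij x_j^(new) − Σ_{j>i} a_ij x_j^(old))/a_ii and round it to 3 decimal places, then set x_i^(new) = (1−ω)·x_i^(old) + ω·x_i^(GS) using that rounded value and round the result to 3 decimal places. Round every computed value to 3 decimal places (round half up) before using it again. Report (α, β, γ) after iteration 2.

Iteration 1:
  α: GS value = (9 - (1)·0.000 - (2)·0.000) / (6) = 1.500;  α ← (1−ω)·0.000 + ω·1.500 = 1.200
  β: GS value = (-7 - (-2)·1.200 - (-4)·0.000) / (7) = -0.657;  β ← (1−ω)·0.000 + ω·-0.657 = -0.526
  γ: GS value = (2 - (-3)·1.200 - (3)·-0.526) / (7) = 1.025;  γ ← (1−ω)·0.000 + ω·1.025 = 0.820
Iteration 2:
  α: GS value = (9 - (1)·-0.526 - (2)·0.820) / (6) = 1.314;  α ← (1−ω)·1.200 + ω·1.314 = 1.291
  β: GS value = (-7 - (-2)·1.291 - (-4)·0.820) / (7) = -0.163;  β ← (1−ω)·-0.526 + ω·-0.163 = -0.236
  γ: GS value = (2 - (-3)·1.291 - (3)·-0.236) / (7) = 0.940;  γ ← (1−ω)·0.820 + ω·0.940 = 0.916

(1.291, -0.236, 0.916)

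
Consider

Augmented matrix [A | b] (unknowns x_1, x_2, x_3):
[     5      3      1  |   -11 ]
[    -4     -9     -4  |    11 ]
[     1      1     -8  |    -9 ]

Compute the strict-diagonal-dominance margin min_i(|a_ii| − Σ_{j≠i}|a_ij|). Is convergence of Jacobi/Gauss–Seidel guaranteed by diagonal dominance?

row 1: |5| − (3+1) = 1
row 2: |-9| − (4+4) = 1
row 3: |-8| − (1+1) = 6
minimum over rows = 1 → strictly diagonally dominant (convergence guaranteed)

1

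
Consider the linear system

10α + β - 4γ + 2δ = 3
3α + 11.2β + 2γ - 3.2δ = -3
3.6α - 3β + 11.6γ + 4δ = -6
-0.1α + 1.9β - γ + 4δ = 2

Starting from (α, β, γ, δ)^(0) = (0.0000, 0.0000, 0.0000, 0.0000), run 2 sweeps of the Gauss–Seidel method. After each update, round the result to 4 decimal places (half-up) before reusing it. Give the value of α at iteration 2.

Iteration 1:
  α = (3 - (1)·0.0000 - (-4)·0.0000 - (2)·0.0000) / (10) = 0.3000
  β = (-3 - (3)·0.3000 - (2)·0.0000 - (-3.2)·0.0000) / (11.2) = -0.3482
  γ = (-6 - (3.6)·0.3000 - (-3)·-0.3482 - (4)·0.0000) / (11.6) = -0.7004
  δ = (2 - (-0.1)·0.3000 - (1.9)·-0.3482 - (-1)·-0.7004) / (4) = 0.4978
Iteration 2:
  α = (3 - (1)·-0.3482 - (-4)·-0.7004 - (2)·0.4978) / (10) = -0.0449
  β = (-3 - (3)·-0.0449 - (2)·-0.7004 - (-3.2)·0.4978) / (11.2) = 0.0115
  γ = (-6 - (3.6)·-0.0449 - (-3)·0.0115 - (4)·0.4978) / (11.6) = -0.6720
  δ = (2 - (-0.1)·-0.0449 - (1.9)·0.0115 - (-1)·-0.6720) / (4) = 0.3254

-0.0449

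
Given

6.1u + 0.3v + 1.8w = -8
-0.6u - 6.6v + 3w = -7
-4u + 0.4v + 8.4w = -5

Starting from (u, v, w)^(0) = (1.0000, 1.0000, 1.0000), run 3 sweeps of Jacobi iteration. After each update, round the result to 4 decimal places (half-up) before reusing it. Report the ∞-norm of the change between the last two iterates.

0.6134

Iteration 1:
  u = (-8 - (0.3)·1.0000 - (1.8)·1.0000) / (6.1) = -1.6557
  v = (-7 - (-0.6)·1.0000 - (3)·1.0000) / (-6.6) = 1.4242
  w = (-5 - (-4)·1.0000 - (0.4)·1.0000) / (8.4) = -0.1667
Iteration 2:
  u = (-8 - (0.3)·1.4242 - (1.8)·-0.1667) / (6.1) = -1.3323
  v = (-7 - (-0.6)·-1.6557 - (3)·-0.1667) / (-6.6) = 1.1354
  w = (-5 - (-4)·-1.6557 - (0.4)·1.4242) / (8.4) = -1.4515
Iteration 3:
  u = (-8 - (0.3)·1.1354 - (1.8)·-1.4515) / (6.1) = -0.9390
  v = (-7 - (-0.6)·-1.3323 - (3)·-1.4515) / (-6.6) = 0.5220
  w = (-5 - (-4)·-1.3323 - (0.4)·1.1354) / (8.4) = -1.2837
Change: (0.3933, -0.6134, 0.1678) → max |·| = 0.6134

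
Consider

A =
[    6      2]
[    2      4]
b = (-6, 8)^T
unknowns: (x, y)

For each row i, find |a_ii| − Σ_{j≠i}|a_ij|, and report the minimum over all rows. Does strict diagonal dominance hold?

row 1: |6| − (2) = 4
row 2: |4| − (2) = 2
minimum over rows = 2 → strictly diagonally dominant (convergence guaranteed)

2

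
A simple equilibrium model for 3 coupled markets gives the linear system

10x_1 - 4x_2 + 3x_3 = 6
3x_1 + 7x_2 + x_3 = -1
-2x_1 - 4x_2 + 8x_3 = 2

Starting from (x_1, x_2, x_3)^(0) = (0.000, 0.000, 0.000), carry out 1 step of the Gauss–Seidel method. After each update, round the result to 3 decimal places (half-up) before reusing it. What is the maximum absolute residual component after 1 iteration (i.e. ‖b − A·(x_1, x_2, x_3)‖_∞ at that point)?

Iteration 1:
  x_1 = (6 - (-4)·0.000 - (3)·0.000) / (10) = 0.600
  x_2 = (-1 - (3)·0.600 - (1)·0.000) / (7) = -0.400
  x_3 = (2 - (-2)·0.600 - (-4)·-0.400) / (8) = 0.200
Residual b − A·x = (-2.200, -0.200, 0.000); ∞-norm = 2.200

2.200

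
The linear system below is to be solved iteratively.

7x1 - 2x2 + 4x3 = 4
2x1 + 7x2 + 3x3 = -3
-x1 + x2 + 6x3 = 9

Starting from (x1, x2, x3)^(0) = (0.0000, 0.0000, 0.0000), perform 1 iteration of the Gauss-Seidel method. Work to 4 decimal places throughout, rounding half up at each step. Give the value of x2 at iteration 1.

-0.5918

Iteration 1:
  x1 = (4 - (-2)·0.0000 - (4)·0.0000) / (7) = 0.5714
  x2 = (-3 - (2)·0.5714 - (3)·0.0000) / (7) = -0.5918
  x3 = (9 - (-1)·0.5714 - (1)·-0.5918) / (6) = 1.6939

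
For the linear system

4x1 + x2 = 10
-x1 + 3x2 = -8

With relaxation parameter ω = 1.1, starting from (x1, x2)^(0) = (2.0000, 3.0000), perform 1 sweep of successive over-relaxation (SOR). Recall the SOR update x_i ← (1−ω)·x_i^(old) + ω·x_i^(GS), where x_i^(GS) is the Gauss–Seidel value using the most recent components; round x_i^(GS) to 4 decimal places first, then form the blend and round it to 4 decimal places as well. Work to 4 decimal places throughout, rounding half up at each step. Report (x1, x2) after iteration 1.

(1.7250, -2.6009)

Iteration 1:
  x1: GS value = (10 - (1)·3.0000) / (4) = 1.7500;  x1 ← (1−ω)·2.0000 + ω·1.7500 = 1.7250
  x2: GS value = (-8 - (-1)·1.7250) / (3) = -2.0917;  x2 ← (1−ω)·3.0000 + ω·-2.0917 = -2.6009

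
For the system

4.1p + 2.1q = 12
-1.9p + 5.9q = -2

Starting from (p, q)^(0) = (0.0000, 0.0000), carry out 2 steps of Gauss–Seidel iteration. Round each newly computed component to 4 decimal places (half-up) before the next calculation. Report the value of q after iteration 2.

Iteration 1:
  p = (12 - (2.1)·0.0000) / (4.1) = 2.9268
  q = (-2 - (-1.9)·2.9268) / (5.9) = 0.6035
Iteration 2:
  p = (12 - (2.1)·0.6035) / (4.1) = 2.6177
  q = (-2 - (-1.9)·2.6177) / (5.9) = 0.5040

0.5040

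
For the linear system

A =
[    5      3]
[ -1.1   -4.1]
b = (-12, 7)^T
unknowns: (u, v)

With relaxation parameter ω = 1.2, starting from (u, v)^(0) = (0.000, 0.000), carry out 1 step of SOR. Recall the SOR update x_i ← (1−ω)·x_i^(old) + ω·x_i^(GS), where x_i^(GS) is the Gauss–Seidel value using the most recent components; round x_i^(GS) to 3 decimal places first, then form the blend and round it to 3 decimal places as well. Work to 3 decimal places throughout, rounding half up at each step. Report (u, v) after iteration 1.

(-2.880, -1.122)

Iteration 1:
  u: GS value = (-12 - (3)·0.000) / (5) = -2.400;  u ← (1−ω)·0.000 + ω·-2.400 = -2.880
  v: GS value = (7 - (-1.1)·-2.880) / (-4.1) = -0.935;  v ← (1−ω)·0.000 + ω·-0.935 = -1.122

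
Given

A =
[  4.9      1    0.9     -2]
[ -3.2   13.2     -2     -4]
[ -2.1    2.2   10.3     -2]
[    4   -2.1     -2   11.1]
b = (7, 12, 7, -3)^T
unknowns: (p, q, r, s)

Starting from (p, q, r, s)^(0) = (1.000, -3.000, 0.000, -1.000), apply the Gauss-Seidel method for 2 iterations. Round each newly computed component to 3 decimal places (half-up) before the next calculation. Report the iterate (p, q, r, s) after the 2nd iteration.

Iteration 1:
  p = (7 - (1)·-3.000 - (0.9)·0.000 - (-2)·-1.000) / (4.9) = 1.633
  q = (12 - (-3.2)·1.633 - (-2)·0.000 - (-4)·-1.000) / (13.2) = 1.002
  r = (7 - (-2.1)·1.633 - (2.2)·1.002 - (-2)·-1.000) / (10.3) = 0.604
  s = (-3 - (4)·1.633 - (-2.1)·1.002 - (-2)·0.604) / (11.1) = -0.560
Iteration 2:
  p = (7 - (1)·1.002 - (0.9)·0.604 - (-2)·-0.560) / (4.9) = 0.885
  q = (12 - (-3.2)·0.885 - (-2)·0.604 - (-4)·-0.560) / (13.2) = 1.045
  r = (7 - (-2.1)·0.885 - (2.2)·1.045 - (-2)·-0.560) / (10.3) = 0.528
  s = (-3 - (4)·0.885 - (-2.1)·1.045 - (-2)·0.528) / (11.1) = -0.296

(0.885, 1.045, 0.528, -0.296)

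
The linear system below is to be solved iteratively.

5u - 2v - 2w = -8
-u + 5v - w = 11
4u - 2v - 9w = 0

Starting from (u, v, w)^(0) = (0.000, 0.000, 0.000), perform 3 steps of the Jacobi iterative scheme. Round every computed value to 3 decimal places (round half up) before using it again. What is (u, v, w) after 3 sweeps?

Iteration 1:
  u = (-8 - (-2)·0.000 - (-2)·0.000) / (5) = -1.600
  v = (11 - (-1)·0.000 - (-1)·0.000) / (5) = 2.200
  w = (0 - (4)·0.000 - (-2)·0.000) / (-9) = 0.000
Iteration 2:
  u = (-8 - (-2)·2.200 - (-2)·0.000) / (5) = -0.720
  v = (11 - (-1)·-1.600 - (-1)·0.000) / (5) = 1.880
  w = (0 - (4)·-1.600 - (-2)·2.200) / (-9) = -1.200
Iteration 3:
  u = (-8 - (-2)·1.880 - (-2)·-1.200) / (5) = -1.328
  v = (11 - (-1)·-0.720 - (-1)·-1.200) / (5) = 1.816
  w = (0 - (4)·-0.720 - (-2)·1.880) / (-9) = -0.738

(-1.328, 1.816, -0.738)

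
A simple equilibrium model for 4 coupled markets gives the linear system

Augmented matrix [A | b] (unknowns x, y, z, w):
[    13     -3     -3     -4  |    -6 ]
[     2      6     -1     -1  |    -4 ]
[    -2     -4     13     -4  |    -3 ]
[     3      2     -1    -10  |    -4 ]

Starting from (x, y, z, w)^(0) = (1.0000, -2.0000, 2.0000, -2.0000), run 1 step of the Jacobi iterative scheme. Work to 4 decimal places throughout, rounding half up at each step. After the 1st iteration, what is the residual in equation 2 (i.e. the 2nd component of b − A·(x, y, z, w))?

2.9461

Iteration 1:
  x = (-6 - (-3)·-2.0000 - (-3)·2.0000 - (-4)·-2.0000) / (13) = -1.0769
  y = (-4 - (2)·1.0000 - (-1)·2.0000 - (-1)·-2.0000) / (6) = -1.0000
  z = (-3 - (-2)·1.0000 - (-4)·-2.0000 - (-4)·-2.0000) / (13) = -1.3077
  w = (-4 - (3)·1.0000 - (2)·-2.0000 - (-1)·2.0000) / (-10) = 0.1000
Residual b − A·x = (1.4766, 2.9461, 8.2463, 0.9230)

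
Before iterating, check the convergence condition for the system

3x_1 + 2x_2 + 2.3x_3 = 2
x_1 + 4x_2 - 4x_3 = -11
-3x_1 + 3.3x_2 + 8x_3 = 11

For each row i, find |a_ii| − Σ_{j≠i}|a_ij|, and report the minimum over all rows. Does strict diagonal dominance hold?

row 1: |3| − (2+2.3) = -1.3
row 2: |4| − (1+4) = -1
row 3: |8| − (3+3.3) = 1.7
minimum over rows = -1.3 → not strictly diagonally dominant

-1.3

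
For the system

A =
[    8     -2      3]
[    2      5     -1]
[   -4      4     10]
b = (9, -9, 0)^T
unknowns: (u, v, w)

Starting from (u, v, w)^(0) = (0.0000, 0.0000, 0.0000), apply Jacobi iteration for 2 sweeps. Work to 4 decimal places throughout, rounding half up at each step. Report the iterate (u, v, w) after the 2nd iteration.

(0.6750, -2.2500, 1.1700)

Iteration 1:
  u = (9 - (-2)·0.0000 - (3)·0.0000) / (8) = 1.1250
  v = (-9 - (2)·0.0000 - (-1)·0.0000) / (5) = -1.8000
  w = (0 - (-4)·0.0000 - (4)·0.0000) / (10) = 0.0000
Iteration 2:
  u = (9 - (-2)·-1.8000 - (3)·0.0000) / (8) = 0.6750
  v = (-9 - (2)·1.1250 - (-1)·0.0000) / (5) = -2.2500
  w = (0 - (-4)·1.1250 - (4)·-1.8000) / (10) = 1.1700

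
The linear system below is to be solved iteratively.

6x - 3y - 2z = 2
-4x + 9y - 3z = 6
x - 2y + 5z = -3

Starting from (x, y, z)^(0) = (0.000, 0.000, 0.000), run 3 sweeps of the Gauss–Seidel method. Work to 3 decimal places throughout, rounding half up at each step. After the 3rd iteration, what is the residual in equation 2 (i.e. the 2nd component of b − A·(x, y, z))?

Iteration 1:
  x = (2 - (-3)·0.000 - (-2)·0.000) / (6) = 0.333
  y = (6 - (-4)·0.333 - (-3)·0.000) / (9) = 0.815
  z = (-3 - (1)·0.333 - (-2)·0.815) / (5) = -0.341
Iteration 2:
  x = (2 - (-3)·0.815 - (-2)·-0.341) / (6) = 0.627
  y = (6 - (-4)·0.627 - (-3)·-0.341) / (9) = 0.832
  z = (-3 - (1)·0.627 - (-2)·0.832) / (5) = -0.393
Iteration 3:
  x = (2 - (-3)·0.832 - (-2)·-0.393) / (6) = 0.618
  y = (6 - (-4)·0.618 - (-3)·-0.393) / (9) = 0.810
  z = (-3 - (1)·0.618 - (-2)·0.810) / (5) = -0.400
Residual b − A·x = (-0.078, -0.018, 0.002)

-0.018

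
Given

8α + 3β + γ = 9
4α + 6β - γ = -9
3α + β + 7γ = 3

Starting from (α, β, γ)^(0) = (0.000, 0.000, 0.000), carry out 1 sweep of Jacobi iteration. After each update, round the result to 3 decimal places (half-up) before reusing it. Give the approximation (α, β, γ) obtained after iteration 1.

(1.125, -1.500, 0.429)

Iteration 1:
  α = (9 - (3)·0.000 - (1)·0.000) / (8) = 1.125
  β = (-9 - (4)·0.000 - (-1)·0.000) / (6) = -1.500
  γ = (3 - (3)·0.000 - (1)·0.000) / (7) = 0.429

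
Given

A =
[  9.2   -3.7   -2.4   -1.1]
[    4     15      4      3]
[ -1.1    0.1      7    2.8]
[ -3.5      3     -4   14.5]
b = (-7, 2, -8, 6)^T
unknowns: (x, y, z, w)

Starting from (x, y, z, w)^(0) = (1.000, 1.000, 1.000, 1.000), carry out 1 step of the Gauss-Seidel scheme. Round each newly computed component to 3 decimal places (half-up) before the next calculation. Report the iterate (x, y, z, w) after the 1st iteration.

(0.022, -0.339, -1.535, 0.066)

Iteration 1:
  x = (-7 - (-3.7)·1.000 - (-2.4)·1.000 - (-1.1)·1.000) / (9.2) = 0.022
  y = (2 - (4)·0.022 - (4)·1.000 - (3)·1.000) / (15) = -0.339
  z = (-8 - (-1.1)·0.022 - (0.1)·-0.339 - (2.8)·1.000) / (7) = -1.535
  w = (6 - (-3.5)·0.022 - (3)·-0.339 - (-4)·-1.535) / (14.5) = 0.066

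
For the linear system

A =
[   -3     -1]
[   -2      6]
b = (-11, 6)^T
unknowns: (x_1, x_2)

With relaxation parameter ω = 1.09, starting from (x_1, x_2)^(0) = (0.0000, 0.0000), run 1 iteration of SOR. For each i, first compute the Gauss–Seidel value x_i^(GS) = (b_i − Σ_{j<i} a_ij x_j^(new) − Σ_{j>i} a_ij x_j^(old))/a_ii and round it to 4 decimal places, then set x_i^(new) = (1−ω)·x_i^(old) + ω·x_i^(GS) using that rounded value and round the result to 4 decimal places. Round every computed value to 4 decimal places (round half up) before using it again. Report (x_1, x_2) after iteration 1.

(3.9967, 2.5421)

Iteration 1:
  x_1: GS value = (-11 - (-1)·0.0000) / (-3) = 3.6667;  x_1 ← (1−ω)·0.0000 + ω·3.6667 = 3.9967
  x_2: GS value = (6 - (-2)·3.9967) / (6) = 2.3322;  x_2 ← (1−ω)·0.0000 + ω·2.3322 = 2.5421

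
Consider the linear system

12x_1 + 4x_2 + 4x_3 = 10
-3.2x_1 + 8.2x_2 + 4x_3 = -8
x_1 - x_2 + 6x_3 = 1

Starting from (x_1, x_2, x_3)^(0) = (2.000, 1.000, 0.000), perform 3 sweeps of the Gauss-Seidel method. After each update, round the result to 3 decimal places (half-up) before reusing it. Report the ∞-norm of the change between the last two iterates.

0.067

Iteration 1:
  x_1 = (10 - (4)·1.000 - (4)·0.000) / (12) = 0.500
  x_2 = (-8 - (-3.2)·0.500 - (4)·0.000) / (8.2) = -0.780
  x_3 = (1 - (1)·0.500 - (-1)·-0.780) / (6) = -0.047
Iteration 2:
  x_1 = (10 - (4)·-0.780 - (4)·-0.047) / (12) = 1.109
  x_2 = (-8 - (-3.2)·1.109 - (4)·-0.047) / (8.2) = -0.520
  x_3 = (1 - (1)·1.109 - (-1)·-0.520) / (6) = -0.105
Iteration 3:
  x_1 = (10 - (4)·-0.520 - (4)·-0.105) / (12) = 1.042
  x_2 = (-8 - (-3.2)·1.042 - (4)·-0.105) / (8.2) = -0.518
  x_3 = (1 - (1)·1.042 - (-1)·-0.518) / (6) = -0.093
Change: (-0.067, 0.002, 0.012) → max |·| = 0.067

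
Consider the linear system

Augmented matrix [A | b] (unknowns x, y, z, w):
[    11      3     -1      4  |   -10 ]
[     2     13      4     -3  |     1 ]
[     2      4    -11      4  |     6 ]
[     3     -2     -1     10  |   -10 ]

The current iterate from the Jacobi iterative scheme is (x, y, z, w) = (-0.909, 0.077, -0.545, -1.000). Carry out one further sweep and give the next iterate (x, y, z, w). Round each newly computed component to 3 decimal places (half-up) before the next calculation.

One sweep:
  x = (-10 - (3)·0.077 - (-1)·-0.545 - (4)·-1.000) / (11) = -0.616
  y = (1 - (2)·-0.909 - (4)·-0.545 - (-3)·-1.000) / (13) = 0.154
  z = (6 - (2)·-0.909 - (4)·0.077 - (4)·-1.000) / (-11) = -1.046
  w = (-10 - (3)·-0.909 - (-2)·0.077 - (-1)·-0.545) / (10) = -0.766

(-0.616, 0.154, -1.046, -0.766)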